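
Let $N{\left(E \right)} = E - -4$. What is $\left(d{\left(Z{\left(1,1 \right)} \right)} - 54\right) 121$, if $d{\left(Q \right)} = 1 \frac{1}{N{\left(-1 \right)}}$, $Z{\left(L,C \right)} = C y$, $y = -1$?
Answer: $- \frac{19481}{3} \approx -6493.7$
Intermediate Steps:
$N{\left(E \right)} = 4 + E$ ($N{\left(E \right)} = E + 4 = 4 + E$)
$Z{\left(L,C \right)} = - C$ ($Z{\left(L,C \right)} = C \left(-1\right) = - C$)
$d{\left(Q \right)} = \frac{1}{3}$ ($d{\left(Q \right)} = 1 \frac{1}{4 - 1} = 1 \cdot \frac{1}{3} = \frac{1}{3}$)
$\left(d{\left(Z{\left(1,1 \right)} \right)} - 54\right) 121 = \left(\frac{1}{3} - 54\right) 121 = \left(- \frac{161}{3}\right) 121 = - \frac{19481}{3}$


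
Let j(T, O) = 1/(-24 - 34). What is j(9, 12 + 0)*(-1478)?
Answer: 739/29 ≈ 25.483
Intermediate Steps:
j(T, O) = -1/58 (j(T, O) = 1/(-58) = -1/58)
j(9, 12 + 0)*(-1478) = -1/58*(-1478) = 739/29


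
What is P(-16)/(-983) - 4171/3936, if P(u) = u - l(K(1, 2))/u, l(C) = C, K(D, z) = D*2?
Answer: -4037609/3869088 ≈ -1.0436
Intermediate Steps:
K(D, z) = 2*D
P(u) = u - 2/u (P(u) = u - 2*1/u = u - 2/u)
P(-16)/(-983) - 4171/3936 = (-16 - 2/(-16))/(-983) - 4171/3936 = (-16 - 2*(-1/16))*(-1/983) - 4171*1/3936 = (-16 + ⅛)*(-1/983) - 4171/3936 = -127/8*(-1/983) - 4171/3936 = 127/7864 - 4171/3936 = -4037609/3869088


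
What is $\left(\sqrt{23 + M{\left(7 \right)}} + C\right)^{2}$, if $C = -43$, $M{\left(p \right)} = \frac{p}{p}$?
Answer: $1873 - 172 \sqrt{6} \approx 1451.7$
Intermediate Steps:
$M{\left(p \right)} = 1$
$\left(\sqrt{23 + M{\left(7 \right)}} + C\right)^{2} = \left(\sqrt{23 + 1} - 43\right)^{2} = \left(\sqrt{24} - 43\right)^{2} = \left(2 \sqrt{6} - 43\right)^{2} = \left(-43 + 2 \sqrt{6}\right)^{2}$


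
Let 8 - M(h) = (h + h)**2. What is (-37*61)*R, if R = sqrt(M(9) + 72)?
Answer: -4514*I*sqrt(61) ≈ -35256.0*I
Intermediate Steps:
M(h) = 8 - 4*h**2 (M(h) = 8 - (h + h)**2 = 8 - (2*h)**2 = 8 - 4*h**2)
R = 2*I*sqrt(61) (R = sqrt((8 - 4*9**2) + 72) = sqrt((8 - 4*81) + 72) = sqrt((8 - 324) + 72) = sqrt(-316 + 72) = sqrt(-244) = 2*I*sqrt(61) ≈ 15.62*I)
(-37*61)*R = (-37*61)*(2*I*sqrt(61)) = -4514*I*sqrt(61)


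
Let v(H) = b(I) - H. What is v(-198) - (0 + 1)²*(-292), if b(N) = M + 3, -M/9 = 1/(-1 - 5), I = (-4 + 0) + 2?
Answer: 989/2 ≈ 494.50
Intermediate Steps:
I = -2 (I = -4 + 2 = -2)
M = 3/2 (M = -9/(-1 - 5) = -9/(-6) = -9*(-⅙) = 3/2 ≈ 1.5000)
b(N) = 9/2 (b(N) = 3/2 + 3 = 9/2)
v(H) = 9/2 - H
v(-198) - (0 + 1)²*(-292) = (9/2 - 1*(-198)) - (0 + 1)²*(-292) = (9/2 + 198) - 1²*(-292) = 405/2 - (-292) = 405/2 - 1*(-292) = 405/2 + 292 = 989/2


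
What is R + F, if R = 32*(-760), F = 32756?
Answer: 8436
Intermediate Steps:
R = -24320
R + F = -24320 + 32756 = 8436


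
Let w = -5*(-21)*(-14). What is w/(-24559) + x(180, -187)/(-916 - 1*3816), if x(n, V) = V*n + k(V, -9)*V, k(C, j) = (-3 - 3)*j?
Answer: 41600337/4469738 ≈ 9.3071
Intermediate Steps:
w = -1470 (w = 105*(-14) = -1470)
k(C, j) = -6*j
x(n, V) = 54*V + V*n (x(n, V) = V*n + (-6*(-9))*V = V*n + 54*V = 54*V + V*n)
w/(-24559) + x(180, -187)/(-916 - 1*3816) = -1470/(-24559) + (-187*(54 + 180))/(-916 - 1*3816) = -1470*(-1/24559) + (-187*234)/(-916 - 3816) = 1470/24559 - 43758/(-4732) = 1470/24559 - 43758*(-1/4732) = 1470/24559 + 1683/182 = 41600337/4469738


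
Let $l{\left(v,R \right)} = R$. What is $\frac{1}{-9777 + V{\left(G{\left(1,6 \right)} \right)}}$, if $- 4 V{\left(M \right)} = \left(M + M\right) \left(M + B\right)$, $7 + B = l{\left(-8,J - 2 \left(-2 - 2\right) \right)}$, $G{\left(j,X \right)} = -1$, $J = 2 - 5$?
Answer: $- \frac{2}{19557} \approx -0.00010227$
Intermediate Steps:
$J = -3$ ($J = 2 - 5 = -3$)
$B = -2$ ($B = -7 - \left(3 + 2 \left(-2 - 2\right)\right) = -7 - -5 = -7 + \left(-3 + 8\right) = -7 + 5 = -2$)
$V{\left(M \right)} = - \frac{M \left(-2 + M\right)}{2}$ ($V{\left(M \right)} = - \frac{\left(M + M\right) \left(M - 2\right)}{4} = - \frac{2 M \left(-2 + M\right)}{4} = - \frac{M \left(-2 + M\right)}{2}$)
$\frac{1}{-9777 + V{\left(G{\left(1,6 \right)} \right)}} = \frac{1}{-9777 + \frac{1}{2} \left(-1\right) \left(2 - -1\right)} = \frac{1}{-9777 + \frac{1}{2} \left(-1\right) \left(2 + 1\right)} = \frac{1}{-9777 + \frac{1}{2} \left(-1\right) 3} = \frac{1}{-9777 - \frac{3}{2}} = \frac{1}{- \frac{19557}{2}} = - \frac{2}{19557}$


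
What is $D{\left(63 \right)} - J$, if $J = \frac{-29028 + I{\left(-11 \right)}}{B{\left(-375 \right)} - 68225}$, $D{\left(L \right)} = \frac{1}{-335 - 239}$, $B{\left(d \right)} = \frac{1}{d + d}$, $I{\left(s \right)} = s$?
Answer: $- \frac{12552458251}{29370863074} \approx -0.42738$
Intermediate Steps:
$B{\left(d \right)} = \frac{1}{2 d}$
$D{\left(L \right)} = - \frac{1}{574}$ ($D{\left(L \right)} = \frac{1}{-574} = - \frac{1}{574}$)
$J = \frac{21779250}{51168751}$ ($J = \frac{-29028 - 11}{\frac{1}{2 \left(-375\right)} - 68225} = - \frac{29039}{\frac{1}{2} \left(- \frac{1}{375}\right) - 68225} = - \frac{29039}{- \frac{1}{750} - 68225} = - \frac{29039}{- \frac{51168751}{750}} = \left(-29039\right) \left(- \frac{750}{51168751}\right) = \frac{21779250}{51168751} \approx 0.42564$)
$D{\left(63 \right)} - J = - \frac{1}{574} - \frac{21779250}{51168751} = - \frac{12552458251}{29370863074}$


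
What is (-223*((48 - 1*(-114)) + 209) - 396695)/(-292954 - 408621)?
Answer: 479428/701575 ≈ 0.68336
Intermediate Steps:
(-223*((48 - 1*(-114)) + 209) - 396695)/(-292954 - 408621) = (-223*((48 + 114) + 209) - 396695)/(-701575) = (-223*(162 + 209) - 396695)*(-1/701575) = (-223*371 - 396695)*(-1/701575) = (-82733 - 396695)*(-1/701575) = -479428*(-1/701575) = 479428/701575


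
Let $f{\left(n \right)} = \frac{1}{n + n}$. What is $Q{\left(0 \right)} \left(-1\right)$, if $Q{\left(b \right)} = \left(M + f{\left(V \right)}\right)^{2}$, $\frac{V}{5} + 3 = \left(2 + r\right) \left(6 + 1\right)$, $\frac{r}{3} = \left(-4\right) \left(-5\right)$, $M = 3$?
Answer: $- \frac{167210761}{18576100} \approx -9.0014$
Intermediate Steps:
$r = 60$ ($r = 3 \left(\left(-4\right) \left(-5\right)\right) = 3 \cdot 20 = 60$)
$V = 2155$ ($V = -15 + 5 \left(2 + 60\right) \left(6 + 1\right) = -15 + 5 \cdot 62 \cdot 7 = -15 + 5 \cdot 434 = -15 + 2170 = 2155$)
$f{\left(n \right)} = \frac{1}{2 n}$
$Q{\left(b \right)} = \frac{167210761}{18576100}$ ($Q{\left(b \right)} = \left(3 + \frac{1}{2 \cdot 2155}\right)^{2} = \left(3 + \frac{1}{2} \cdot \frac{1}{2155}\right)^{2} = \left(3 + \frac{1}{4310}\right)^{2} = \left(\frac{12931}{4310}\right)^{2} = \frac{167210761}{18576100}$)
$Q{\left(0 \right)} \left(-1\right) = \frac{167210761}{18576100} \left(-1\right) = - \frac{167210761}{18576100}$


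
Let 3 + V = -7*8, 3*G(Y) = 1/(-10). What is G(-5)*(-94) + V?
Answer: -838/15 ≈ -55.867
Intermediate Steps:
G(Y) = -1/30 (G(Y) = (⅓)/(-10) = (⅓)*(-⅒) = -1/30)
V = -59 (V = -3 - 7*8 = -3 - 56 = -59)
G(-5)*(-94) + V = -1/30*(-94) - 59 = 47/15 - 59 = -838/15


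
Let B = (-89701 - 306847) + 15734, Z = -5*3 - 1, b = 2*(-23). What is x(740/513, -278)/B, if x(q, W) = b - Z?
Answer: 5/63469 ≈ 7.8779e-5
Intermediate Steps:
b = -46
Z = -16 (Z = -15 - 1 = -16)
x(q, W) = -30 (x(q, W) = -46 - 1*(-16) = -46 + 16 = -30)
B = -380814 (B = -396548 + 15734 = -380814)
x(740/513, -278)/B = -30/(-380814) = -30*(-1/380814) = 5/63469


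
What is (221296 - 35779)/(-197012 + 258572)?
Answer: 6871/2280 ≈ 3.0136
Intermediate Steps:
(221296 - 35779)/(-197012 + 258572) = 185517/61560 = 185517*(1/61560) = 6871/2280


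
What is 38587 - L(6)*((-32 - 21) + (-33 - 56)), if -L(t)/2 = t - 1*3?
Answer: 37735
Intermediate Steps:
L(t) = 6 - 2*t (L(t) = -2*(t - 1*3) = -2*(t - 3) = -2*(-3 + t) = 6 - 2*t)
38587 - L(6)*((-32 - 21) + (-33 - 56)) = 38587 - (6 - 2*6)*((-32 - 21) + (-33 - 56)) = 38587 - (6 - 12)*(-53 - 89) = 38587 - (-6)*(-142) = 38587 - 1*852 = 38587 - 852 = 37735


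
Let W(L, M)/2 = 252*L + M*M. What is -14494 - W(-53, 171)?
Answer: -46264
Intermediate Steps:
W(L, M) = 2*M² + 504*L (W(L, M) = 2*(252*L + M*M) = 2*(252*L + M²) = 2*(M² + 252*L) = 2*M² + 504*L)
-14494 - W(-53, 171) = -14494 - (2*171² + 504*(-53)) = -14494 - (2*29241 - 26712) = -14494 - (58482 - 26712) = -14494 - 1*31770 = -14494 - 31770 = -46264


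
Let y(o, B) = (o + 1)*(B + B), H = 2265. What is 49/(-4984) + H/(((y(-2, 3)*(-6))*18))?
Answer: 33503/9612 ≈ 3.4855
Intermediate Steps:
y(o, B) = 2*B*(1 + o) (y(o, B) = (1 + o)*(2*B) = 2*B*(1 + o))
49/(-4984) + H/(((y(-2, 3)*(-6))*18)) = 49/(-4984) + 2265/((((2*3*(1 - 2))*(-6))*18)) = 49*(-1/4984) + 2265/((((2*3*(-1))*(-6))*18)) = -7/712 + 2265/((-6*(-6)*18)) = -7/712 + 2265/((36*18)) = -7/712 + 2265/648 = -7/712 + 2265*(1/648) = -7/712 + 755/216 = 33503/9612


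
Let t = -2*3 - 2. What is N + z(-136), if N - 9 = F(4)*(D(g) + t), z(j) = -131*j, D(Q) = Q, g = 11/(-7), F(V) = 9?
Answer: 124172/7 ≈ 17739.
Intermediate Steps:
g = -11/7 (g = 11*(-⅐) = -11/7 ≈ -1.5714)
t = -8 (t = -6 - 2 = -8)
N = -540/7 (N = 9 + 9*(-11/7 - 8) = 9 + 9*(-67/7) = 9 - 603/7 = -540/7 ≈ -77.143)
N + z(-136) = -540/7 - 131*(-136) = -540/7 + 17816 = 124172/7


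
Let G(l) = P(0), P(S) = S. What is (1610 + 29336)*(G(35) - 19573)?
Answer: -605706058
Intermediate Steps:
G(l) = 0
(1610 + 29336)*(G(35) - 19573) = (1610 + 29336)*(0 - 19573) = 30946*(-19573) = -605706058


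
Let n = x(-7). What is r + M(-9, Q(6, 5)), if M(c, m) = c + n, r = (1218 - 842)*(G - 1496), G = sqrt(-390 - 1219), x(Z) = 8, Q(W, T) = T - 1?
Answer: -562497 + 376*I*sqrt(1609) ≈ -5.625e+5 + 15082.0*I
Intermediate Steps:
Q(W, T) = -1 + T
n = 8
G = I*sqrt(1609) (G = sqrt(-1609) = I*sqrt(1609) ≈ 40.112*I)
r = -562496 + 376*I*sqrt(1609) (r = (1218 - 842)*(I*sqrt(1609) - 1496) = 376*(-1496 + I*sqrt(1609)) = -562496 + 376*I*sqrt(1609) ≈ -5.625e+5 + 15082.0*I)
M(c, m) = 8 + c (M(c, m) = c + 8 = 8 + c)
r + M(-9, Q(6, 5)) = (-562496 + 376*I*sqrt(1609)) + (8 - 9) = (-562496 + 376*I*sqrt(1609)) - 1 = -562497 + 376*I*sqrt(1609)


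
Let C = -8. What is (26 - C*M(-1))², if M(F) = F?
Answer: 324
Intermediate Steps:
(26 - C*M(-1))² = (26 - (-8)*(-1))² = (26 - 1*8)² = (26 - 8)² = 18² = 324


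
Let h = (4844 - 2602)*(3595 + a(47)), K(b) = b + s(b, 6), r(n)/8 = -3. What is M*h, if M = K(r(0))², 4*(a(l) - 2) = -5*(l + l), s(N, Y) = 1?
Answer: 4126749631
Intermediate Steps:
r(n) = -24 (r(n) = 8*(-3) = -24)
a(l) = 2 - 5*l/2 (a(l) = 2 + (-5*(l + l))/4 = 2 + (-10*l)/4 = 2 - 5*l/2)
K(b) = 1 + b (K(b) = b + 1 = 1 + b)
h = 7801039 (h = (4844 - 2602)*(3595 + (2 - 5/2*47)) = 2242*(3595 + (2 - 235/2)) = 2242*(3595 - 231/2) = 2242*(6959/2) = 7801039)
M = 529 (M = (1 - 24)² = (-23)² = 529)
M*h = 529*7801039 = 4126749631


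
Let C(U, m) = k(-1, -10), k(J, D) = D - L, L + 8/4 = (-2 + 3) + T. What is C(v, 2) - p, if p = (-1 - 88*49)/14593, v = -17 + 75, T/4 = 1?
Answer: -185396/14593 ≈ -12.704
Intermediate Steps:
T = 4 (T = 4*1 = 4)
v = 58
L = 3 (L = -2 + ((-2 + 3) + 4) = -2 + (1 + 4) = -2 + 5 = 3)
p = -4313/14593 (p = (-1 - 4312)*(1/14593) = -4313*1/14593 = -4313/14593 ≈ -0.29555)
k(J, D) = -3 + D (k(J, D) = D - 1*3 = D - 3 = -3 + D)
C(U, m) = -13 (C(U, m) = -3 - 10 = -13)
C(v, 2) - p = -13 - 1*(-4313/14593) = -13 + 4313/14593 = -185396/14593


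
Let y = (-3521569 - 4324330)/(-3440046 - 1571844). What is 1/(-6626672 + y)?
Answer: -5011890/33212143284181 ≈ -1.5091e-7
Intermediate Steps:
y = 7845899/5011890 (y = -7845899/(-5011890) = -7845899*(-1/5011890) = 7845899/5011890 ≈ 1.5655)
1/(-6626672 + y) = 1/(-6626672 + 7845899/5011890) = 1/(-33212143284181/5011890) = -5011890/33212143284181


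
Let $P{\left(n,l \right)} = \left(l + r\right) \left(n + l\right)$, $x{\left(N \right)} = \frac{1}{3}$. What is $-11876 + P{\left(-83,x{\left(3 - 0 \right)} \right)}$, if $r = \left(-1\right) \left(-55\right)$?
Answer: $- \frac{148052}{9} \approx -16450.0$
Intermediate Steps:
$r = 55$
$x{\left(N \right)} = \frac{1}{3}$
$P{\left(n,l \right)} = \left(55 + l\right) \left(l + n\right)$ ($P{\left(n,l \right)} = \left(l + 55\right) \left(n + l\right) = \left(55 + l\right) \left(l + n\right)$)
$-11876 + P{\left(-83,x{\left(3 - 0 \right)} \right)} = -11876 + \left(\left(\frac{1}{3}\right)^{2} + 55 \cdot \frac{1}{3} + 55 \left(-83\right) + \frac{1}{3} \left(-83\right)\right) = -11876 + \left(\frac{1}{9} + \frac{55}{3} - 4565 - \frac{83}{3}\right) = -11876 - \frac{41168}{9} = - \frac{148052}{9}$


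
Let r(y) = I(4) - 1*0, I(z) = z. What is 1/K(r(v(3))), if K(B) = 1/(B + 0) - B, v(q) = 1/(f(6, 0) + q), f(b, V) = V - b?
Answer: -4/15 ≈ -0.26667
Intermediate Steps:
v(q) = 1/(-6 + q) (v(q) = 1/((0 - 1*6) + q) = 1/((0 - 6) + q) = 1/(-6 + q))
r(y) = 4 (r(y) = 4 - 1*0 = 4 + 0 = 4)
K(B) = 1/B - B
1/K(r(v(3))) = 1/(1/4 - 1*4) = 1/(¼ - 4) = 1/(-15/4) = -4/15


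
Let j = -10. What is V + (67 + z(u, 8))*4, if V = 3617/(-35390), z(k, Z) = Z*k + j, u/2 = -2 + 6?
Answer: 17125143/35390 ≈ 483.90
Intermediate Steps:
u = 8 (u = 2*(-2 + 6) = 2*4 = 8)
z(k, Z) = -10 + Z*k (z(k, Z) = Z*k - 10 = -10 + Z*k)
V = -3617/35390 (V = 3617*(-1/35390) = -3617/35390 ≈ -0.10220)
V + (67 + z(u, 8))*4 = -3617/35390 + (67 + (-10 + 8*8))*4 = -3617/35390 + (67 + (-10 + 64))*4 = -3617/35390 + (67 + 54)*4 = -3617/35390 + 121*4 = -3617/35390 + 484 = 17125143/35390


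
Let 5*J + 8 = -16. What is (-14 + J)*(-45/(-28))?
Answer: -423/14 ≈ -30.214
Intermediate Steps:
J = -24/5 (J = -8/5 + (1/5)*(-16) = -8/5 - 16/5 = -24/5 ≈ -4.8000)
(-14 + J)*(-45/(-28)) = (-14 - 24/5)*(-45/(-28)) = -(-846)*(-1)/28 = -94/5*45/28 = -423/14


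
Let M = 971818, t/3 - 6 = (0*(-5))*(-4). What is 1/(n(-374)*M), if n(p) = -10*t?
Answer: -1/174927240 ≈ -5.7167e-9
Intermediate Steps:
t = 18 (t = 18 + 3*((0*(-5))*(-4)) = 18 + 3*(0*(-4)) = 18 + 3*0 = 18 + 0 = 18)
n(p) = -180 (n(p) = -10*18 = -180)
1/(n(-374)*M) = 1/(-180*971818) = -1/180*1/971818 = -1/174927240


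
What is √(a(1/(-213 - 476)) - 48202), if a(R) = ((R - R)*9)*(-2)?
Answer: I*√48202 ≈ 219.55*I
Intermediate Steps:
a(R) = 0 (a(R) = (0*9)*(-2) = 0*(-2) = 0)
√(a(1/(-213 - 476)) - 48202) = √(0 - 48202) = √(-48202) = I*√48202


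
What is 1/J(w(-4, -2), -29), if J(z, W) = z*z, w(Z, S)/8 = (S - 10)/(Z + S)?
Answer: 1/256 ≈ 0.0039063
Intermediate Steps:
w(Z, S) = 8*(-10 + S)/(S + Z) (w(Z, S) = 8*((S - 10)/(Z + S)) = 8*((-10 + S)/(S + Z)) = 8*(-10 + S)/(S + Z))
J(z, W) = z**2
1/J(w(-4, -2), -29) = 1/((8*(-10 - 2)/(-2 - 4))**2) = 1/((8*(-12)/(-6))**2) = 1/((8*(-1/6)*(-12))**2) = 1/(16**2) = 1/256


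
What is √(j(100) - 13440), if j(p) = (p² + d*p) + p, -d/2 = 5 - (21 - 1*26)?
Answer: 2*I*√1335 ≈ 73.075*I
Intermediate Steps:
d = -20 (d = -2*(5 - (21 - 1*26)) = -2*(5 - (21 - 26)) = -2*(5 - 1*(-5)) = -2*(5 + 5) = -2*10 = -20)
j(p) = p² - 19*p (j(p) = (p² - 20*p) + p = p² - 19*p)
√(j(100) - 13440) = √(100*(-19 + 100) - 13440) = √(100*81 - 13440) = √(8100 - 13440) = √(-5340) = 2*I*√1335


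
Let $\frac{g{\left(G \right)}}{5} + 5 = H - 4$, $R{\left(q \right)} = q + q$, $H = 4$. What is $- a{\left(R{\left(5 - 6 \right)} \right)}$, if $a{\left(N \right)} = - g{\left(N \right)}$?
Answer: $-25$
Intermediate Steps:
$R{\left(q \right)} = 2 q$
$g{\left(G \right)} = -25$ ($g{\left(G \right)} = -25 + 5 \left(4 - 4\right) = -25 + 5 \cdot 0 = -25 + 0 = -25$)
$a{\left(N \right)} = 25$ ($a{\left(N \right)} = \left(-1\right) \left(-25\right) = 25$)
$- a{\left(R{\left(5 - 6 \right)} \right)} = \left(-1\right) 25 = -25$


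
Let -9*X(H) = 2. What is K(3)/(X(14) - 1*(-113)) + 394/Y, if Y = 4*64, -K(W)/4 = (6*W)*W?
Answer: -48877/129920 ≈ -0.37621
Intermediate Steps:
X(H) = -2/9 (X(H) = -⅑*2 = -2/9)
K(W) = -24*W² (K(W) = -4*6*W*W = -24*W²)
Y = 256
K(3)/(X(14) - 1*(-113)) + 394/Y = (-24*3²)/(-2/9 - 1*(-113)) + 394/256 = (-24*9)/(-2/9 + 113) + 394*(1/256) = -216/1015/9 + 197/128 = -216*9/1015 + 197/128 = -1944/1015 + 197/128 = -48877/129920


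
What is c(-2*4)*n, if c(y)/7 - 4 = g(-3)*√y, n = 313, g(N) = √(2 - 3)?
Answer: 8764 - 4382*√2 ≈ 2566.9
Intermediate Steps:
g(N) = I (g(N) = √(-1) = I)
c(y) = 28 + 7*I*√y (c(y) = 28 + 7*(I*√y) = 28 + 7*I*√y)
c(-2*4)*n = (28 + 7*I*√(-2*4))*313 = (28 + 7*I*√(-8))*313 = (28 + 7*I*(2*I*√2))*313 = (28 - 14*√2)*313 = 8764 - 4382*√2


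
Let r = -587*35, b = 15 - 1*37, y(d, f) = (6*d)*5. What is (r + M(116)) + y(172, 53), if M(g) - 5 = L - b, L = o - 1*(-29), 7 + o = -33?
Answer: -15369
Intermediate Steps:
o = -40 (o = -7 - 33 = -40)
y(d, f) = 30*d
b = -22 (b = 15 - 37 = -22)
L = -11 (L = -40 - 1*(-29) = -40 + 29 = -11)
M(g) = 16 (M(g) = 5 + (-11 - 1*(-22)) = 5 + (-11 + 22) = 5 + 11 = 16)
r = -20545
(r + M(116)) + y(172, 53) = (-20545 + 16) + 30*172 = -20529 + 5160 = -15369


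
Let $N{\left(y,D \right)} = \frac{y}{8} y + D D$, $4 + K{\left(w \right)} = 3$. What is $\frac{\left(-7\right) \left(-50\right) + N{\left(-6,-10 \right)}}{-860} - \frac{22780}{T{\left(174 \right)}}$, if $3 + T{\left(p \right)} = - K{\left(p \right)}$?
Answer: $\frac{19589891}{1720} \approx 11389.0$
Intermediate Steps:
$K{\left(w \right)} = -1$ ($K{\left(w \right)} = -4 + 3 = -1$)
$T{\left(p \right)} = -2$ ($T{\left(p \right)} = -3 - -1 = -3 + 1 = -2$)
$N{\left(y,D \right)} = D^{2} + \frac{y^{2}}{8}$ ($N{\left(y,D \right)} = y \frac{1}{8} y + D^{2} = \frac{y}{8} y + D^{2} = \frac{y^{2}}{8} + D^{2} = D^{2} + \frac{y^{2}}{8}$)
$\frac{\left(-7\right) \left(-50\right) + N{\left(-6,-10 \right)}}{-860} - \frac{22780}{T{\left(174 \right)}} = \frac{\left(-7\right) \left(-50\right) + \left(\left(-10\right)^{2} + \frac{\left(-6\right)^{2}}{8}\right)}{-860} - \frac{22780}{-2} = \left(350 + \left(100 + \frac{1}{8} \cdot 36\right)\right) \left(- \frac{1}{860}\right) - -11390 = \left(350 + \left(100 + \frac{9}{2}\right)\right) \left(- \frac{1}{860}\right) + 11390 = \left(350 + \frac{209}{2}\right) \left(- \frac{1}{860}\right) + 11390 = \frac{909}{2} \left(- \frac{1}{860}\right) + 11390 = - \frac{909}{1720} + 11390 = \frac{19589891}{1720}$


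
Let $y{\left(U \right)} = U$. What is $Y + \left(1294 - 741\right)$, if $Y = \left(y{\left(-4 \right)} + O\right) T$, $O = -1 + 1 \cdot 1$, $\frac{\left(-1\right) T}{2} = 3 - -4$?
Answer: $609$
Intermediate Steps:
$T = -14$ ($T = - 2 \left(3 - -4\right) = - 2 \left(3 + 4\right) = \left(-2\right) 7 = -14$)
$O = 0$ ($O = -1 + 1 = 0$)
$Y = 56$ ($Y = \left(-4 + 0\right) \left(-14\right) = \left(-4\right) \left(-14\right) = 56$)
$Y + \left(1294 - 741\right) = 56 + \left(1294 - 741\right) = 56 + 553 = 609$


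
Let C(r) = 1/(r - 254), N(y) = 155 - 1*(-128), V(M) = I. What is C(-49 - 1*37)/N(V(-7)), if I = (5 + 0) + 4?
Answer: -1/96220 ≈ -1.0393e-5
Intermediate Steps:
I = 9 (I = 5 + 4 = 9)
V(M) = 9
N(y) = 283 (N(y) = 155 + 128 = 283)
C(r) = 1/(-254 + r)
C(-49 - 1*37)/N(V(-7)) = 1/(-254 + (-49 - 1*37)*283) = (1/283)/(-254 + (-49 - 37)) = (1/283)/(-254 - 86) = (1/283)/(-340) = -1/340*1/283 = -1/96220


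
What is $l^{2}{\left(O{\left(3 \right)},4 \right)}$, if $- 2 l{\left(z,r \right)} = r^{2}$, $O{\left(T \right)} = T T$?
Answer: $64$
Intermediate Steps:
$O{\left(T \right)} = T^{2}$
$l{\left(z,r \right)} = - \frac{r^{2}}{2}$
$l^{2}{\left(O{\left(3 \right)},4 \right)} = \left(- \frac{4^{2}}{2}\right)^{2} = \left(\left(- \frac{1}{2}\right) 16\right)^{2} = \left(-8\right)^{2} = 64$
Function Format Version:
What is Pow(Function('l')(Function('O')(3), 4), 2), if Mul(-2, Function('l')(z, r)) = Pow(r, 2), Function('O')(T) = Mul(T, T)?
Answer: 64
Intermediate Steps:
Function('O')(T) = Pow(T, 2)
Function('l')(z, r) = Mul(Rational(-1, 2), Pow(r, 2))
Pow(Function('l')(Function('O')(3), 4), 2) = Pow(Mul(Rational(-1, 2), Pow(4, 2)), 2) = Pow(Mul(Rational(-1, 2), 16), 2) = Pow(-8, 2) = 64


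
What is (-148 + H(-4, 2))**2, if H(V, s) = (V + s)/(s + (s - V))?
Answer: 351649/16 ≈ 21978.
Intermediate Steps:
H(V, s) = (V + s)/(-V + 2*s)
(-148 + H(-4, 2))**2 = (-148 + (-4 + 2)/(-1*(-4) + 2*2))**2 = (-148 - 2/(4 + 4))**2 = (-148 - 2/8)**2 = (-148 + (1/8)*(-2))**2 = (-148 - 1/4)**2 = (-593/4)**2 = 351649/16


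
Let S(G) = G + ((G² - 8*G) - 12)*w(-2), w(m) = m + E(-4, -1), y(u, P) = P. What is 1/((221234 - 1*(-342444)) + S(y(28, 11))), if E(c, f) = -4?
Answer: 1/563563 ≈ 1.7744e-6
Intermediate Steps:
w(m) = -4 + m (w(m) = m - 4 = -4 + m)
S(G) = 72 - 6*G² + 49*G (S(G) = G + ((G² - 8*G) - 12)*(-4 - 2) = G + (-12 + G² - 8*G)*(-6) = G + (72 - 6*G² + 48*G) = 72 - 6*G² + 49*G)
1/((221234 - 1*(-342444)) + S(y(28, 11))) = 1/((221234 - 1*(-342444)) + (72 - 6*11² + 49*11)) = 1/((221234 + 342444) + (72 - 6*121 + 539)) = 1/(563678 + (72 - 726 + 539)) = 1/(563678 - 115) = 1/563563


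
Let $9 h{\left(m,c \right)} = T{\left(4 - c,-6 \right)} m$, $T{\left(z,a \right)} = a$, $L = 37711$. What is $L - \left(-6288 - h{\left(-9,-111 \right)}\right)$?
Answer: $44005$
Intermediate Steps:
$h{\left(m,c \right)} = - \frac{2 m}{3}$ ($h{\left(m,c \right)} = \frac{\left(-6\right) m}{9} = - \frac{2 m}{3}$)
$L - \left(-6288 - h{\left(-9,-111 \right)}\right) = 37711 - \left(-6288 - \left(- \frac{2}{3}\right) \left(-9\right)\right) = 37711 - \left(-6288 - 6\right) = 37711 - -6294 = 37711 + 6294 = 44005$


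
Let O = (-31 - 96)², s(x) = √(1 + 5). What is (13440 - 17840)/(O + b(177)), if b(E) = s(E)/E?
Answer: -741114646800/2716690485961 + 259600*√6/2716690485961 ≈ -0.27280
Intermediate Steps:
s(x) = √6
b(E) = √6/E
O = 16129 (O = (-127)² = 16129)
(13440 - 17840)/(O + b(177)) = (13440 - 17840)/(16129 + √6/177) = -4400/(16129 + √6*(1/177)) = -4400/(16129 + √6/177)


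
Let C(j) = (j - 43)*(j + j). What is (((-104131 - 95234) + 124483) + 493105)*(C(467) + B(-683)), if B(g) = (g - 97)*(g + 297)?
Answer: 291541580408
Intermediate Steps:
C(j) = 2*j*(-43 + j) (C(j) = (-43 + j)*(2*j) = 2*j*(-43 + j))
B(g) = (-97 + g)*(297 + g)
(((-104131 - 95234) + 124483) + 493105)*(C(467) + B(-683)) = (((-104131 - 95234) + 124483) + 493105)*(2*467*(-43 + 467) + (-28809 + (-683)² + 200*(-683))) = ((-199365 + 124483) + 493105)*(2*467*424 + (-28809 + 466489 - 136600)) = (-74882 + 493105)*(396016 + 301080) = 418223*697096 = 291541580408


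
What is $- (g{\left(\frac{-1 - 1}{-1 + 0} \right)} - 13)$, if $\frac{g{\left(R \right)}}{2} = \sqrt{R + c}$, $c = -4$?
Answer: $13 - 2 i \sqrt{2} \approx 13.0 - 2.8284 i$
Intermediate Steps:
$g{\left(R \right)} = 2 \sqrt{-4 + R}$ ($g{\left(R \right)} = 2 \sqrt{R - 4} = 2 \sqrt{-4 + R}$)
$- (g{\left(\frac{-1 - 1}{-1 + 0} \right)} - 13) = - (2 \sqrt{-4 + \frac{-1 - 1}{-1 + 0}} - 13) = - (2 \sqrt{-4 - \frac{2}{-1}} - 13) = - (2 \sqrt{-4 - -2} - 13) = - (2 \sqrt{-4 + 2} - 13) = - (2 \sqrt{-2} - 13) = - (2 i \sqrt{2} - 13) = - (-13 + 2 i \sqrt{2}) = 13 - 2 i \sqrt{2}$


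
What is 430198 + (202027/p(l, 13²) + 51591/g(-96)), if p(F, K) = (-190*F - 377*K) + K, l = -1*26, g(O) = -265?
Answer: 136284158689/316940 ≈ 4.3000e+5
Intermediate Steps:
l = -26
p(F, K) = -376*K - 190*F (p(F, K) = (-377*K - 190*F) + K = -376*K - 190*F)
430198 + (202027/p(l, 13²) + 51591/g(-96)) = 430198 + (202027/(-376*13² - 190*(-26)) + 51591/(-265)) = 430198 + (202027/(-376*169 + 4940) + 51591*(-1/265)) = 430198 + (202027/(-63544 + 4940) - 51591/265) = 430198 + (202027/(-58604) - 51591/265) = 430198 + (202027*(-1/58604) - 51591/265) = 430198 + (-4123/1196 - 51591/265) = 430198 - 62795431/316940 = 136284158689/316940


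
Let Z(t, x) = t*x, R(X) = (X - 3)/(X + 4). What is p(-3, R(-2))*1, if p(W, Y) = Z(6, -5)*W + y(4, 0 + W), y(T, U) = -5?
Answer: 85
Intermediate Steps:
R(X) = (-3 + X)/(4 + X)
p(W, Y) = -5 - 30*W (p(W, Y) = (6*(-5))*W - 5 = -30*W - 5 = -5 - 30*W)
p(-3, R(-2))*1 = (-5 - 30*(-3))*1 = (-5 + 90)*1 = 85*1 = 85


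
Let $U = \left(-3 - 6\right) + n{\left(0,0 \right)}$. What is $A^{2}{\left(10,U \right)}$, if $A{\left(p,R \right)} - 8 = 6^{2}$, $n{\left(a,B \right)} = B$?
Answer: $1936$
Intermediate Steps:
$U = -9$ ($U = \left(-3 - 6\right) + 0 = -9 + 0 = -9$)
$A{\left(p,R \right)} = 44$ ($A{\left(p,R \right)} = 8 + 6^{2} = 8 + 36 = 44$)
$A^{2}{\left(10,U \right)} = 44^{2} = 1936$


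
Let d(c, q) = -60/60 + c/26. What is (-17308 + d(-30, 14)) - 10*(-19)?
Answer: -222562/13 ≈ -17120.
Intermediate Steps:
d(c, q) = -1 + c/26 (d(c, q) = -60*1/60 + c*(1/26) = -1 + c/26)
(-17308 + d(-30, 14)) - 10*(-19) = (-17308 + (-1 + (1/26)*(-30))) - 10*(-19) = (-17308 + (-1 - 15/13)) + 190 = (-17308 - 28/13) + 190 = -225032/13 + 190 = -222562/13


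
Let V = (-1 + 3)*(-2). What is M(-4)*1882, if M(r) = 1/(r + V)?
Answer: -941/4 ≈ -235.25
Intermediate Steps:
V = -4 (V = 2*(-2) = -4)
M(r) = 1/(-4 + r) (M(r) = 1/(r - 4) = 1/(-4 + r))
M(-4)*1882 = 1882/(-4 - 4) = 1882/(-8) = -1/8*1882 = -941/4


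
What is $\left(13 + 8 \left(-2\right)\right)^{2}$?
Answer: $9$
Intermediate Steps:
$\left(13 + 8 \left(-2\right)\right)^{2} = \left(13 - 16\right)^{2} = \left(-3\right)^{2} = 9$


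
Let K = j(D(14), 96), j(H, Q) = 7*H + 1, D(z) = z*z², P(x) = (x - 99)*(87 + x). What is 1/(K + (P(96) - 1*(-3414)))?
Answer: 1/22074 ≈ 4.5302e-5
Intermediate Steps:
P(x) = (-99 + x)*(87 + x)
D(z) = z³
j(H, Q) = 1 + 7*H
K = 19209 (K = 1 + 7*14³ = 1 + 7*2744 = 1 + 19208 = 19209)
1/(K + (P(96) - 1*(-3414))) = 1/(19209 + ((-8613 + 96² - 12*96) - 1*(-3414))) = 1/(19209 + ((-8613 + 9216 - 1152) + 3414)) = 1/(19209 + (-549 + 3414)) = 1/(19209 + 2865) = 1/22074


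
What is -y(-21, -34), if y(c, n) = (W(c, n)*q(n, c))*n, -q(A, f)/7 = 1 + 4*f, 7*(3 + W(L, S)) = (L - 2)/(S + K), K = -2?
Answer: -1034263/18 ≈ -57459.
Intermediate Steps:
W(L, S) = -3 + (-2 + L)/(7*(-2 + S)) (W(L, S) = -3 + ((L - 2)/(S - 2))/7 = -3 + ((-2 + L)/(-2 + S))/7 = -3 + (-2 + L)/(7*(-2 + S)))
q(A, f) = -7 - 28*f (q(A, f) = -7*(1 + 4*f) = -7 - 28*f)
y(c, n) = n*(-7 - 28*c)*(40 + c - 21*n)/(7*(-2 + n)) (y(c, n) = (((40 + c - 21*n)/(7*(-2 + n)))*(-7 - 28*c))*n = ((-7 - 28*c)*(40 + c - 21*n)/(7*(-2 + n)))*n = n*(-7 - 28*c)*(40 + c - 21*n)/(7*(-2 + n)))
-y(-21, -34) = -(-1)*(-34)*(1 + 4*(-21))*(40 - 21 - 21*(-34))/(-2 - 34) = -(-1)*(-34)*(1 - 84)*(40 - 21 + 714)/(-36) = -(-1)*(-34)*(-1)*(-83)*733/36 = -1*1034263/18 = -1034263/18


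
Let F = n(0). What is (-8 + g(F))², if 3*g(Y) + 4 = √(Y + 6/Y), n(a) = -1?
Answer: (28 - I*√7)²/9 ≈ 86.333 - 16.462*I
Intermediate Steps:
F = -1
g(Y) = -4/3 + √(Y + 6/Y)/3
(-8 + g(F))² = (-8 + (-4/3 + √((6 + (-1)²)/(-1))/3))² = (-8 + (-4/3 + √(-(6 + 1))/3))² = (-8 + (-4/3 + √(-1*7)/3))² = (-8 + (-4/3 + √(-7)/3))² = (-8 + (-4/3 + (I*√7)/3))² = (-8 + (-4/3 + I*√7/3))² = (-28/3 + I*√7/3)²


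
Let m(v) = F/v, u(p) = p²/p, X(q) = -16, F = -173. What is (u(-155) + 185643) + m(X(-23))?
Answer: 2967981/16 ≈ 1.8550e+5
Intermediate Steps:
u(p) = p
m(v) = -173/v
(u(-155) + 185643) + m(X(-23)) = (-155 + 185643) - 173/(-16) = 185488 - 173*(-1/16) = 185488 + 173/16 = 2967981/16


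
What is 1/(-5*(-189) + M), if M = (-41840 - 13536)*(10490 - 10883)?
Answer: 1/21763713 ≈ 4.5948e-8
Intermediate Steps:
M = 21762768 (M = -55376*(-393) = 21762768)
1/(-5*(-189) + M) = 1/(-5*(-189) + 21762768) = 1/(945 + 21762768) = 1/21763713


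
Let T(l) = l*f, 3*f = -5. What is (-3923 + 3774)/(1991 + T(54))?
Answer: -149/1901 ≈ -0.078380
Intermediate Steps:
f = -5/3 (f = (1/3)*(-5) = -5/3 ≈ -1.6667)
T(l) = -5*l/3 (T(l) = l*(-5/3) = -5*l/3)
(-3923 + 3774)/(1991 + T(54)) = (-3923 + 3774)/(1991 - 5/3*54) = -149/(1991 - 90) = -149/1901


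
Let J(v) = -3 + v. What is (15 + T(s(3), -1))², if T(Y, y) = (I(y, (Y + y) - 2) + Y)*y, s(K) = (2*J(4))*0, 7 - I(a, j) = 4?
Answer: 144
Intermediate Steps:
I(a, j) = 3 (I(a, j) = 7 - 1*4 = 7 - 4 = 3)
s(K) = 0 (s(K) = (2*(-3 + 4))*0 = (2*1)*0 = 2*0 = 0)
T(Y, y) = y*(3 + Y) (T(Y, y) = (3 + Y)*y = y*(3 + Y))
(15 + T(s(3), -1))² = (15 - (3 + 0))² = (15 - 1*3)² = (15 - 3)² = 12² = 144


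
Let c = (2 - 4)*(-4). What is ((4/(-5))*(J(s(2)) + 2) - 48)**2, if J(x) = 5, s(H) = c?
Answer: 71824/25 ≈ 2873.0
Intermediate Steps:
c = 8 (c = -2*(-4) = 8)
s(H) = 8
((4/(-5))*(J(s(2)) + 2) - 48)**2 = ((4/(-5))*(5 + 2) - 48)**2 = ((4*(-1/5))*7 - 48)**2 = (-4/5*7 - 48)**2 = (-28/5 - 48)**2 = (-268/5)**2 = 71824/25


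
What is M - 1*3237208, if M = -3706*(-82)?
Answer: -2933316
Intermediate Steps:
M = 303892
M - 1*3237208 = 303892 - 1*3237208 = 303892 - 3237208 = -2933316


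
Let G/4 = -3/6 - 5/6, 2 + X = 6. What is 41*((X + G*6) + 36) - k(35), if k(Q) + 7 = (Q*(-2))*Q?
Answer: 2785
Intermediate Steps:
X = 4 (X = -2 + 6 = 4)
G = -16/3 (G = 4*(-3/6 - 5/6) = 4*(-3*⅙ - 5*⅙) = 4*(-½ - ⅚) = 4*(-4/3) = -16/3 ≈ -5.3333)
k(Q) = -7 - 2*Q² (k(Q) = -7 + (Q*(-2))*Q = -7 + (-2*Q)*Q = -7 - 2*Q²)
41*((X + G*6) + 36) - k(35) = 41*((4 - 16/3*6) + 36) - (-7 - 2*35²) = 41*((4 - 32) + 36) - (-7 - 2*1225) = 41*(-28 + 36) - (-7 - 2450) = 41*8 - 1*(-2457) = 328 + 2457 = 2785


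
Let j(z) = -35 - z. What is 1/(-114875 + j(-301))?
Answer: -1/114609 ≈ -8.7253e-6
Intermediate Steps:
1/(-114875 + j(-301)) = 1/(-114875 + (-35 - 1*(-301))) = 1/(-114875 + (-35 + 301)) = 1/(-114875 + 266) = 1/(-114609) = -1/114609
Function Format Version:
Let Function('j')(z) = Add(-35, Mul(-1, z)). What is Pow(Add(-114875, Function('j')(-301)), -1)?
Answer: Rational(-1, 114609) ≈ -8.7253e-6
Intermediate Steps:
Pow(Add(-114875, Function('j')(-301)), -1) = Pow(Add(-114875, Add(-35, Mul(-1, -301))), -1) = Pow(Add(-114875, Add(-35, 301)), -1) = Pow(Add(-114875, 266), -1) = Pow(-114609, -1) = Rational(-1, 114609)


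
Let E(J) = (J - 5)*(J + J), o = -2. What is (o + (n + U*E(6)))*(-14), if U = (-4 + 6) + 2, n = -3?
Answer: -602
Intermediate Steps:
U = 4 (U = 2 + 2 = 4)
E(J) = 2*J*(-5 + J) (E(J) = (-5 + J)*(2*J) = 2*J*(-5 + J))
(o + (n + U*E(6)))*(-14) = (-2 + (-3 + 4*(2*6*(-5 + 6))))*(-14) = (-2 + (-3 + 4*(2*6*1)))*(-14) = (-2 + (-3 + 4*12))*(-14) = (-2 + (-3 + 48))*(-14) = (-2 + 45)*(-14) = 43*(-14) = -602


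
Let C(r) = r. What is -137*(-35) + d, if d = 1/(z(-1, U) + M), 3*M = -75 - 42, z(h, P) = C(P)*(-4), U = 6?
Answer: 302084/63 ≈ 4795.0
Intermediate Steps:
z(h, P) = -4*P (z(h, P) = P*(-4) = -4*P)
M = -39 (M = (-75 - 42)/3 = (1/3)*(-117) = -39)
d = -1/63 (d = 1/(-4*6 - 39) = 1/(-24 - 39) = 1/(-63) = -1/63 ≈ -0.015873)
-137*(-35) + d = -137*(-35) - 1/63 = 4795 - 1/63 = 302084/63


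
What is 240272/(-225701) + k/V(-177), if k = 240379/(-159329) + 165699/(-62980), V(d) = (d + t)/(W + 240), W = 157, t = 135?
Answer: 517261935640693721/13588834844006520 ≈ 38.065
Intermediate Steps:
V(d) = 135/397 + d/397 (V(d) = (d + 135)/(157 + 240) = (135 + d)/397 = (135 + d)*(1/397) = 135/397 + d/397)
k = -41539725391/10034540420 (k = 240379*(-1/159329) + 165699*(-1/62980) = -240379/159329 - 165699/62980 = -41539725391/10034540420 ≈ -4.1397)
240272/(-225701) + k/V(-177) = 240272/(-225701) - 41539725391/(10034540420*(135/397 + (1/397)*(-177))) = 240272*(-1/225701) - 41539725391/(10034540420*(135/397 - 177/397)) = -240272/225701 - 41539725391/(10034540420*(-42/397)) = -240272/225701 - 41539725391/10034540420*(-397/42) = -240272/225701 + 16491270980227/421450697640 = 517261935640693721/13588834844006520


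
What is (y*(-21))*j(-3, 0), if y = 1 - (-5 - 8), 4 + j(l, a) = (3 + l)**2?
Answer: 1176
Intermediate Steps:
j(l, a) = -4 + (3 + l)**2
y = 14 (y = 1 - 1*(-13) = 1 + 13 = 14)
(y*(-21))*j(-3, 0) = (14*(-21))*(-4 + (3 - 3)**2) = -294*(-4 + 0**2) = -294*(-4 + 0) = -294*(-4) = 1176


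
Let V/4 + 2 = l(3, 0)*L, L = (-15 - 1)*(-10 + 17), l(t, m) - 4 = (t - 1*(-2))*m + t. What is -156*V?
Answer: 490464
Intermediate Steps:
l(t, m) = 4 + t + m*(2 + t) (l(t, m) = 4 + ((t - 1*(-2))*m + t) = 4 + ((t + 2)*m + t) = 4 + ((2 + t)*m + t) = 4 + (m*(2 + t) + t) = 4 + (t + m*(2 + t)) = 4 + t + m*(2 + t))
L = -112 (L = -16*7 = -112)
V = -3144 (V = -8 + 4*((4 + 3 + 2*0 + 0*3)*(-112)) = -8 + 4*((4 + 3 + 0 + 0)*(-112)) = -8 + 4*(7*(-112)) = -8 + 4*(-784) = -8 - 3136 = -3144)
-156*V = -156*(-3144) = 490464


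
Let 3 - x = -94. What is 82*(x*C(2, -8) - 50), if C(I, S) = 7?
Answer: 51578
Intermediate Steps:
x = 97 (x = 3 - 1*(-94) = 3 + 94 = 97)
82*(x*C(2, -8) - 50) = 82*(97*7 - 50) = 82*(679 - 50) = 82*629 = 51578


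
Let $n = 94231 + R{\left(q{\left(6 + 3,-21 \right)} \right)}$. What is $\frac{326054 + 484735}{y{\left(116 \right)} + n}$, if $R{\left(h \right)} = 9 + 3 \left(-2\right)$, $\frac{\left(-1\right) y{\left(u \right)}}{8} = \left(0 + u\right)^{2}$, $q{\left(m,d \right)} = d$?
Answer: $- \frac{810789}{13414} \approx -60.443$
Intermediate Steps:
$y{\left(u \right)} = - 8 u^{2}$ ($y{\left(u \right)} = - 8 \left(0 + u\right)^{2} = - 8 u^{2}$)
$R{\left(h \right)} = 3$ ($R{\left(h \right)} = 9 - 6 = 3$)
$n = 94234$ ($n = 94231 + 3 = 94234$)
$\frac{326054 + 484735}{y{\left(116 \right)} + n} = \frac{326054 + 484735}{- 8 \cdot 116^{2} + 94234} = \frac{810789}{\left(-8\right) 13456 + 94234} = \frac{810789}{-107648 + 94234} = \frac{810789}{-13414} = 810789 \left(- \frac{1}{13414}\right) = - \frac{810789}{13414}$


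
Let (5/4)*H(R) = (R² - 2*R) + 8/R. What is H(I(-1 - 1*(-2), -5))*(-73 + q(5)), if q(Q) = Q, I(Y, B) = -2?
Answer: -1088/5 ≈ -217.60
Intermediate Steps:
H(R) = -8*R/5 + 4*R²/5 + 32/(5*R) (H(R) = 4*((R² - 2*R) + 8/R)/5 = 4*(R² - 2*R + 8/R)/5 = -8*R/5 + 4*R²/5 + 32/(5*R))
H(I(-1 - 1*(-2), -5))*(-73 + q(5)) = ((⅘)*(8 + (-2)²*(-2 - 2))/(-2))*(-73 + 5) = ((⅘)*(-½)*(8 + 4*(-4)))*(-68) = ((⅘)*(-½)*(8 - 16))*(-68) = ((⅘)*(-½)*(-8))*(-68) = (16/5)*(-68) = -1088/5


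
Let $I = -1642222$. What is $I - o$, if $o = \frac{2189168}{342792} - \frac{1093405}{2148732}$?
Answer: $- \frac{16800176843215547}{10230113052} \approx -1.6422 \cdot 10^{6}$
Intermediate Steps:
$o = \frac{60126734003}{10230113052}$ ($o = 2189168 \cdot \frac{1}{342792} - \frac{1093405}{2148732} = \frac{273646}{42849} - \frac{1093405}{2148732} = \frac{60126734003}{10230113052} \approx 5.8774$)
$I - o = -1642222 - \frac{60126734003}{10230113052} = - \frac{16800176843215547}{10230113052}$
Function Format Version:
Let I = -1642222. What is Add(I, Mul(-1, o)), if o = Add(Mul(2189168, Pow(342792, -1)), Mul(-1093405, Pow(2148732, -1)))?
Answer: Rational(-16800176843215547, 10230113052) ≈ -1.6422e+6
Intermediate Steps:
o = Rational(60126734003, 10230113052) (o = Add(Mul(2189168, Rational(1, 342792)), Mul(-1093405, Rational(1, 2148732))) = Add(Rational(273646, 42849), Rational(-1093405, 2148732)) = Rational(60126734003, 10230113052) ≈ 5.8774)
Add(I, Mul(-1, o)) = Add(-1642222, Mul(-1, Rational(60126734003, 10230113052))) = Add(-1642222, Rational(-60126734003, 10230113052)) = Rational(-16800176843215547, 10230113052)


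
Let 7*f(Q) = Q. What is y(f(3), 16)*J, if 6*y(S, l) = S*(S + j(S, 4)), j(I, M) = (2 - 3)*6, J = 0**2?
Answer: 0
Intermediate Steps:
J = 0
f(Q) = Q/7
j(I, M) = -6 (j(I, M) = -1*6 = -6)
y(S, l) = S*(-6 + S)/6 (y(S, l) = (S*(S - 6))/6 = (S*(-6 + S))/6 = S*(-6 + S)/6)
y(f(3), 16)*J = (((1/7)*3)*(-6 + (1/7)*3)/6)*0 = ((1/6)*(3/7)*(-6 + 3/7))*0 = ((1/6)*(3/7)*(-39/7))*0 = -39/98*0 = 0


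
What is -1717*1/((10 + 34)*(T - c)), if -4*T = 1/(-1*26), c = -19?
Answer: -44642/21747 ≈ -2.0528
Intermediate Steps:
T = 1/104 (T = -1/(4*((-1*26))) = -1/(4*(-26)) = -(-1)/(4*26) = -¼*(-1/26) = 1/104 ≈ 0.0096154)
-1717*1/((10 + 34)*(T - c)) = -1717*1/((10 + 34)*(1/104 - 1*(-19))) = -1717*1/(44*(1/104 + 19)) = -1717/(44*(1977/104)) = -1717/21747/26 = -1717*26/21747 = -44642/21747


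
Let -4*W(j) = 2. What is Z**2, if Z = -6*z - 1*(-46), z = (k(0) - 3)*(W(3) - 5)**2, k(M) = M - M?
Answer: 1394761/4 ≈ 3.4869e+5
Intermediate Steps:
k(M) = 0
W(j) = -1/2 (W(j) = -1/4*2 = -1/2)
z = -363/4 (z = (0 - 3)*(-1/2 - 5)**2 = -3*(-11/2)**2 = -3*121/4 = -363/4 ≈ -90.750)
Z = 1181/2 (Z = -6*(-363/4) - 1*(-46) = 1089/2 + 46 = 1181/2 ≈ 590.50)
Z**2 = (1181/2)**2 = 1394761/4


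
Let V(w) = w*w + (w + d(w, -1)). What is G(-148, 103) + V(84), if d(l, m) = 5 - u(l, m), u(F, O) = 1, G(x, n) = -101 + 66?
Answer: 7109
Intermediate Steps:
G(x, n) = -35
d(l, m) = 4 (d(l, m) = 5 - 1*1 = 5 - 1 = 4)
V(w) = 4 + w + w**2 (V(w) = w*w + (w + 4) = w**2 + (4 + w) = 4 + w + w**2)
G(-148, 103) + V(84) = -35 + (4 + 84 + 84**2) = -35 + (4 + 84 + 7056) = -35 + 7144 = 7109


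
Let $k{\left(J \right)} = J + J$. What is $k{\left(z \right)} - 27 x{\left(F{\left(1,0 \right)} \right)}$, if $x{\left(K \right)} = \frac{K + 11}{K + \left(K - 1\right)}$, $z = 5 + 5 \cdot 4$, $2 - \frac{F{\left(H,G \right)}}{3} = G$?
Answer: $\frac{91}{11} \approx 8.2727$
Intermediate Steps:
$F{\left(H,G \right)} = 6 - 3 G$
$z = 25$ ($z = 5 + 20 = 25$)
$k{\left(J \right)} = 2 J$
$x{\left(K \right)} = \frac{11 + K}{-1 + 2 K}$ ($x{\left(K \right)} = \frac{11 + K}{K + \left(-1 + K\right)} = \frac{11 + K}{-1 + 2 K}$)
$k{\left(z \right)} - 27 x{\left(F{\left(1,0 \right)} \right)} = 2 \cdot 25 - 27 \frac{11 + \left(6 - 0\right)}{-1 + 2 \left(6 - 0\right)} = 50 - 27 \frac{11 + \left(6 + 0\right)}{-1 + 2 \left(6 + 0\right)} = 50 - 27 \frac{11 + 6}{-1 + 2 \cdot 6} = 50 - 27 \frac{1}{-1 + 12} \cdot 17 = 50 - 27 \cdot \frac{1}{11} \cdot 17 = 50 - \frac{459}{11} = \frac{91}{11}$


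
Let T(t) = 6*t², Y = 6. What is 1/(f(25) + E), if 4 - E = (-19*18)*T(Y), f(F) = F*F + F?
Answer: 1/74526 ≈ 1.3418e-5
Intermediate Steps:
f(F) = F + F² (f(F) = F² + F = F + F²)
E = 73876 (E = 4 - (-19*18)*6*6² = 4 - (-342)*6*36 = 4 - (-342)*216 = 4 - 1*(-73872) = 4 + 73872 = 73876)
1/(f(25) + E) = 1/(25*(1 + 25) + 73876) = 1/(25*26 + 73876) = 1/(650 + 73876) = 1/74526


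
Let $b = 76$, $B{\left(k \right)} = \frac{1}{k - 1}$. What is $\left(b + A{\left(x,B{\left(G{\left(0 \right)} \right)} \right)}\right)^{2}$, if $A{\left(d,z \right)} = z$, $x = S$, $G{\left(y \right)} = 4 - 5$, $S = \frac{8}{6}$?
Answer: $\frac{22801}{4} \approx 5700.3$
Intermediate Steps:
$S = \frac{4}{3}$ ($S = 8 \cdot \frac{1}{6} = \frac{4}{3} \approx 1.3333$)
$G{\left(y \right)} = -1$
$x = \frac{4}{3} \approx 1.3333$
$B{\left(k \right)} = \frac{1}{-1 + k}$
$\left(b + A{\left(x,B{\left(G{\left(0 \right)} \right)} \right)}\right)^{2} = \left(76 + \frac{1}{-1 - 1}\right)^{2} = \left(76 + \frac{1}{-2}\right)^{2} = \left(76 - \frac{1}{2}\right)^{2} = \left(\frac{151}{2}\right)^{2} = \frac{22801}{4}$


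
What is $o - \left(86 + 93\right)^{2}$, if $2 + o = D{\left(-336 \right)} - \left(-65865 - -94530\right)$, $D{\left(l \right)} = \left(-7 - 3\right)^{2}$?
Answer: $-60608$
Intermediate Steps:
$D{\left(l \right)} = 100$ ($D{\left(l \right)} = \left(-10\right)^{2} = 100$)
$o = -28567$ ($o = -2 + \left(100 - \left(-65865 - -94530\right)\right) = -2 + \left(100 - \left(-65865 + 94530\right)\right) = -2 + \left(100 - 28665\right) = -2 - 28565 = -28567$)
$o - \left(86 + 93\right)^{2} = -28567 - \left(86 + 93\right)^{2} = -28567 - 179^{2} = -28567 - 32041 = -60608$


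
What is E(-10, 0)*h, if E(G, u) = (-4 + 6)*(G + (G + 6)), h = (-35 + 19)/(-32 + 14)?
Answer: -224/9 ≈ -24.889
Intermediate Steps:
h = 8/9 (h = -16/(-18) = -16*(-1/18) = 8/9 ≈ 0.88889)
E(G, u) = 12 + 4*G (E(G, u) = 2*(G + (6 + G)) = 2*(6 + 2*G) = 12 + 4*G)
E(-10, 0)*h = (12 + 4*(-10))*(8/9) = (12 - 40)*(8/9) = -28*8/9 = -224/9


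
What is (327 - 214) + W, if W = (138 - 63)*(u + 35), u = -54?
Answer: -1312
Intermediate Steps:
W = -1425 (W = (138 - 63)*(-54 + 35) = 75*(-19) = -1425)
(327 - 214) + W = (327 - 214) - 1425 = 113 - 1425 = -1312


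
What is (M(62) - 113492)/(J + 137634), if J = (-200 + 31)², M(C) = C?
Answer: -22686/33239 ≈ -0.68251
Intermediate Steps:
J = 28561 (J = (-169)² = 28561)
(M(62) - 113492)/(J + 137634) = (62 - 113492)/(28561 + 137634) = -113430/166195 = -113430*1/166195 = -22686/33239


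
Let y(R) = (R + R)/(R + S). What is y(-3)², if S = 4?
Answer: 36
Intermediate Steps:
y(R) = 2*R/(4 + R) (y(R) = (R + R)/(R + 4) = (2*R)/(4 + R) = 2*R/(4 + R))
y(-3)² = (2*(-3)/(4 - 3))² = (2*(-3)/1)² = (2*(-3)*1)² = (-6)² = 36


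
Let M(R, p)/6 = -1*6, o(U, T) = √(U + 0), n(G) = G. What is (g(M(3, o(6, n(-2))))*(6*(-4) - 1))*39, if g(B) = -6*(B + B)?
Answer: -421200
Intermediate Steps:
o(U, T) = √U
M(R, p) = -36 (M(R, p) = 6*(-1*6) = 6*(-6) = -36)
g(B) = -12*B
(g(M(3, o(6, n(-2))))*(6*(-4) - 1))*39 = ((-12*(-36))*(6*(-4) - 1))*39 = (432*(-24 - 1))*39 = (432*(-25))*39 = -10800*39 = -421200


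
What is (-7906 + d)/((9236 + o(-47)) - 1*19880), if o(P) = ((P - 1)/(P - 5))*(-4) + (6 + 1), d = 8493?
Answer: -7631/138329 ≈ -0.055166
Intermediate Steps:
o(P) = 7 - 4*(-1 + P)/(-5 + P) (o(P) = ((-1 + P)/(-5 + P))*(-4) + 7 = -4*(-1 + P)/(-5 + P) + 7 = 7 - 4*(-1 + P)/(-5 + P))
(-7906 + d)/((9236 + o(-47)) - 1*19880) = (-7906 + 8493)/((9236 + (-31 + 3*(-47))/(-5 - 47)) - 1*19880) = 587/((9236 + (-31 - 141)/(-52)) - 19880) = 587/((9236 - 1/52*(-172)) - 19880) = 587/((9236 + 43/13) - 19880) = 587/(120111/13 - 19880) = 587/(-138329/13) = 587*(-13/138329) = -7631/138329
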